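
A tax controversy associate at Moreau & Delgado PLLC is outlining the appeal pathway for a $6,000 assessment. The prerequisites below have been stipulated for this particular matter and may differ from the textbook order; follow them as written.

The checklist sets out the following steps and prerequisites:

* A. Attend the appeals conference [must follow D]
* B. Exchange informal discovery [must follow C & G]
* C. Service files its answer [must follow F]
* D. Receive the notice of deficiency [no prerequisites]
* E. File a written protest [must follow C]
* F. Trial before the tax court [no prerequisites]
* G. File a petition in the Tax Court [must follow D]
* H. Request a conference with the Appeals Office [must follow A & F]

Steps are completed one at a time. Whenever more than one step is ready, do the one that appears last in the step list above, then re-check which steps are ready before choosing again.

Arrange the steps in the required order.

F D G C E B A H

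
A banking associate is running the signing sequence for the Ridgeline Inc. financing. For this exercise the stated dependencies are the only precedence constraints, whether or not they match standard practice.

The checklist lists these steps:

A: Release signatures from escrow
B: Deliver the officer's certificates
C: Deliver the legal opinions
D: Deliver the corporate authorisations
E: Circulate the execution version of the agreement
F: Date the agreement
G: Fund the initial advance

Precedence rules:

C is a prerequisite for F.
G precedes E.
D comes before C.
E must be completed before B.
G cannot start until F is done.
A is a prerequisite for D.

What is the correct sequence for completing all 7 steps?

A has no prerequisites → A first.
That leaves D as the only ready step → D.
C is the only step now ready → C.
F is the only step now ready → F.
G needed F, now all done → G.
That leaves E as the only ready step → E.
Next only B has its prerequisites met → B.

A, D, C, F, G, E, B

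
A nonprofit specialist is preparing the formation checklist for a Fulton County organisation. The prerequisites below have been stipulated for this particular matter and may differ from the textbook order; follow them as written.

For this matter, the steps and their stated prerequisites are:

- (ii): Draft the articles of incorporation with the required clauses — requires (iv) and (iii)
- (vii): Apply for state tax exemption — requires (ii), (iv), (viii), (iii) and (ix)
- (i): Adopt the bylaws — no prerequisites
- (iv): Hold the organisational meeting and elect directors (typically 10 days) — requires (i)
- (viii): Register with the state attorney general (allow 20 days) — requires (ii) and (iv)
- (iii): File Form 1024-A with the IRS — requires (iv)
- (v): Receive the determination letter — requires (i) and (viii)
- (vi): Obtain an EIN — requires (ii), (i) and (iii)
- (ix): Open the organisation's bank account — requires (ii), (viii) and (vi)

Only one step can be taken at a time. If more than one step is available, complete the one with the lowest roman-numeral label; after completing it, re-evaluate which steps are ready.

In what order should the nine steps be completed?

(i), (iv), (iii), (ii), (vi), (viii), (v), (ix), (vii)

Only (i) has no prerequisites, so it is first.
(iv) needed (i), now all done → (iv).
(iii) needed (iv), now all done → (iii).
That leaves (ii) as the only ready step → (ii).
Ready: (vi) and (viii). (vi) has the earlier label → (vi).
That leaves (viii) as the only ready step → (viii).
Now (v) and (ix) have their prerequisites met. (v) has the earlier label, so (v) next.
That leaves (ix) as the only ready step → (ix).
(vii) needed (ii), (iii), (iv), (viii) and (ix), now all done → (vii).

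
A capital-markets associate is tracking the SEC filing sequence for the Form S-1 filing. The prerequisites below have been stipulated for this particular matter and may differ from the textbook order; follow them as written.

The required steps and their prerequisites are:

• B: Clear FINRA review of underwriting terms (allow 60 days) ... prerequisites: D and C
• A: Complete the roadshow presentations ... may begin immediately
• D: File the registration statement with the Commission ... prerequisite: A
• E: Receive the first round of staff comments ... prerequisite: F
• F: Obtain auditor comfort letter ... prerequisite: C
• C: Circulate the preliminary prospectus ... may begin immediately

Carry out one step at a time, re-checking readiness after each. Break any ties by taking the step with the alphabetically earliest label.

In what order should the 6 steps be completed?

Nothing is required for A and C. A has the earlier label → A first.
D now also ready, so the ready set is {C, D}; C has the earlier label → C.
F now also ready, so the ready set is {D, F}; D has the earlier label → D.
Ready: B and F. B has the earlier label → B.
F is the only step now ready → F.
E needed F, now all done → E.

A, C, D, B, F, E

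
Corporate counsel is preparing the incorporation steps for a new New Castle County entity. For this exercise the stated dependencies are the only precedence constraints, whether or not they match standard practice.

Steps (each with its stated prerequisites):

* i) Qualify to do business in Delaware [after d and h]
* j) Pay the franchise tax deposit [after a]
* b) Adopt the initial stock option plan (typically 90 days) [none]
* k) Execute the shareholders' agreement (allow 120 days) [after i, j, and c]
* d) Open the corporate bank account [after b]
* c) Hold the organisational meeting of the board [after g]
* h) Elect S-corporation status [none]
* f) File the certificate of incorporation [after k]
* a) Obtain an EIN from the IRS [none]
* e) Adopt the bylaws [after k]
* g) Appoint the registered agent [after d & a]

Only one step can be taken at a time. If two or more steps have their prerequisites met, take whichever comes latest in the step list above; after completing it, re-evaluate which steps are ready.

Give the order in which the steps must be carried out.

Nothing is required for a, h and b. a is listed later → a first.
Now h, b and j have their prerequisites met. h is listed later, so h next.
b and j are both available; b is listed later → b.
d now also ready, so the ready set is {d, j}; d is listed later → d.
Now g, j and i have their prerequisites met. g is listed later, so g next.
c now also ready, so the ready set is {c, j, i}; c is listed later → c.
Now j and i have their prerequisites met. j is listed later, so j next.
i needed h and d, now all done → i.
That leaves k as the only ready step → k.
Now e and f have their prerequisites met. e is listed later, so e next.
Next only f has its prerequisites met → f.

a → h → b → d → g → c → j → i → k → e → f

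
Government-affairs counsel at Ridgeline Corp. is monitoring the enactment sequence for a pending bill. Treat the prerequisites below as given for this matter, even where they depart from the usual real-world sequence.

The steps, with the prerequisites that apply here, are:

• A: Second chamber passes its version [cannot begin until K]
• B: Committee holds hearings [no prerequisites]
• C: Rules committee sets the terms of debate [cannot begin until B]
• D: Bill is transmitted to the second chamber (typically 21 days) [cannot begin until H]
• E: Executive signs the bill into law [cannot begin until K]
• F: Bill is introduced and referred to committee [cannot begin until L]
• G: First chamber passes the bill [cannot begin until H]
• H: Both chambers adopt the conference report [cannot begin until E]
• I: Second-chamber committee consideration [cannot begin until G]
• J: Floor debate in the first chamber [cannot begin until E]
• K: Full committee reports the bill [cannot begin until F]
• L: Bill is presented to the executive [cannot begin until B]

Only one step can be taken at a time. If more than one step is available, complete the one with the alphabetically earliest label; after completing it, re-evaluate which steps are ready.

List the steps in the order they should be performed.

B → C → L → F → K → A → E → H → D → G → I → J

B is the only step with nothing outstanding, so it goes first.
Now C and L have their prerequisites met. C has the earlier label, so C next.
Next only L has its prerequisites met → L.
That leaves F as the only ready step → F.
Next only K has its prerequisites met → K.
Ready: A and E. A has the earlier label → A.
That leaves E as the only ready step → E.
Ready: H and J. H has the earlier label → H.
Now D, G and J have their prerequisites met. D has the earlier label, so D next.
Ready: G and J. G has the earlier label → G.
I now also ready, so the ready set is {I, J}; I has the earlier label → I.
J is the only step now ready → J.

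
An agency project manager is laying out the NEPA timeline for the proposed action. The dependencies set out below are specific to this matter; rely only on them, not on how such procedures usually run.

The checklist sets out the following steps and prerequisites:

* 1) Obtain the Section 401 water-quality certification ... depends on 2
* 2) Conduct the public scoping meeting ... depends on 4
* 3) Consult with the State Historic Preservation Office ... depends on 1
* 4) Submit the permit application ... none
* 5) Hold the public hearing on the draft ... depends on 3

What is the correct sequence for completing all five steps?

4 → 2 → 1 → 3 → 5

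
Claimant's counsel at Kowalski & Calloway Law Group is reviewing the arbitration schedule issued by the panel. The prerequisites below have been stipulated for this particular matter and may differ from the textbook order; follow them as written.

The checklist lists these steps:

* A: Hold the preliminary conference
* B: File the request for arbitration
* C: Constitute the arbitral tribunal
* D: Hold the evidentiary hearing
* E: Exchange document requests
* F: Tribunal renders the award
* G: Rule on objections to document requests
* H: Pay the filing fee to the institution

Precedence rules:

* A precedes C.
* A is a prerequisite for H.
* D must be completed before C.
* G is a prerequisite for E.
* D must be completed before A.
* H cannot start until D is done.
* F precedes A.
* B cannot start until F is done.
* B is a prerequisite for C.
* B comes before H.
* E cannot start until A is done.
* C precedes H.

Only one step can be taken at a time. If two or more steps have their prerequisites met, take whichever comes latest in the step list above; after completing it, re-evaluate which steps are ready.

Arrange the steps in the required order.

G F D B A E C H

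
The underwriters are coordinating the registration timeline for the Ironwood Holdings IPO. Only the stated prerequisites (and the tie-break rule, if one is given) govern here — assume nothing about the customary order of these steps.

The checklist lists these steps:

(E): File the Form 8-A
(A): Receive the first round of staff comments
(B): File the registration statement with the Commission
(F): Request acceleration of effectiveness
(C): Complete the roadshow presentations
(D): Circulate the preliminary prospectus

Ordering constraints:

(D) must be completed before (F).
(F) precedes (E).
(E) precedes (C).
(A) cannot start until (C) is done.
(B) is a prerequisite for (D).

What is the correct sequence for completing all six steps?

(B) has no prerequisites → (B) first.
(D) needed (B), now all done → (D).
(F) needed (D), now all done → (F).
(E) is the only step now ready → (E).
That leaves (C) as the only ready step → (C).
(A) needed (C), now all done → (A).

(B), (D), (F), (E), (C), (A)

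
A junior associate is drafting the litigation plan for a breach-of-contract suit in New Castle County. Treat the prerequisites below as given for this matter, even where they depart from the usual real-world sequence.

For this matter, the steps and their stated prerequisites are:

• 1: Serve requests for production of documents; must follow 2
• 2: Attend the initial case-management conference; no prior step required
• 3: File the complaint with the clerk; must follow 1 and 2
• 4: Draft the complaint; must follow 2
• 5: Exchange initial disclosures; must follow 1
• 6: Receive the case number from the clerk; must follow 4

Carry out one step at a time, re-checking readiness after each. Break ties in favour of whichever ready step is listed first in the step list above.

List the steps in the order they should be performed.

2 has no prerequisites → 2 first.
Now 1 and 4 have their prerequisites met. 1 is listed earlier, so 1 next.
Ready: 3, 4 and 5. 3 is listed earlier → 3.
Now 4 and 5 have their prerequisites met. 4 is listed earlier, so 4 next.
5 and 6 are both available; 5 is listed earlier → 5.
6 needed 4, now all done → 6.

2, 1, 3, 4, 5, 6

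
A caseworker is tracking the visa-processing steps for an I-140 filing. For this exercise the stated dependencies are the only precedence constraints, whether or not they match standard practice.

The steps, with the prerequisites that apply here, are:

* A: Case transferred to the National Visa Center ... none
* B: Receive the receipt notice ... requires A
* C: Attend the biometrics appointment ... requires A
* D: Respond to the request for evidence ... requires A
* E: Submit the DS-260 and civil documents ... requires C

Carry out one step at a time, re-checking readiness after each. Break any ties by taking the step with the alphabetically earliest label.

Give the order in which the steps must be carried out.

A B C D E

Only A has no prerequisites, so it is first.
Now B, C and D have their prerequisites met. B has the earlier label, so B next.
Ready: C and D. C has the earlier label → C.
E now also ready, so the ready set is {D, E}; D has the earlier label → D.
E is the only step now ready → E.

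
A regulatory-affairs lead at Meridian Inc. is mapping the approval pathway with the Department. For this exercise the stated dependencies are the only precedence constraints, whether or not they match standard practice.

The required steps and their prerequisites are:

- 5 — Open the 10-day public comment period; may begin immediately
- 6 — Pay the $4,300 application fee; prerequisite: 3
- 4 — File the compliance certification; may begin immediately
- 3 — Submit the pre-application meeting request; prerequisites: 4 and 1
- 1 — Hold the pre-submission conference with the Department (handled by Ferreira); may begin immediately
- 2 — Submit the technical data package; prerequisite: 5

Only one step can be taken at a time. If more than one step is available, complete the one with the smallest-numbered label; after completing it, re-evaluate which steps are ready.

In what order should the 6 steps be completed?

1, 4, 3, 5, 2, 6

Nothing is required for 1, 4 and 5. 1 has the earlier label → 1 first.
4 and 5 are both available; 4 has the earlier label → 4.
3 now also ready, so the ready set is {3, 5}; 3 has the earlier label → 3.
6 now also ready, so the ready set is {5, 6}; 5 has the earlier label → 5.
2 and 6 are both available; 2 has the earlier label → 2.
Next only 6 has its prerequisites met → 6.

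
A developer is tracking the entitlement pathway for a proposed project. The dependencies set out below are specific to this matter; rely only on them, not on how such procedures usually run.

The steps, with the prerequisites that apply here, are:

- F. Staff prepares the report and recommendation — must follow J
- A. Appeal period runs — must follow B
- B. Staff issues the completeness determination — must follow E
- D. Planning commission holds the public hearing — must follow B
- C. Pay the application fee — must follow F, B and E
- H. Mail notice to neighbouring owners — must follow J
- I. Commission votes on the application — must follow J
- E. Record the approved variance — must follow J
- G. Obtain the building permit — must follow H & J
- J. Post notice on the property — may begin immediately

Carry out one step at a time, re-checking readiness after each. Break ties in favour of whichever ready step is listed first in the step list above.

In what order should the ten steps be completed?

J, F, H, I, E, B, A, D, C, G

J has no prerequisites → J first.
Ready: F, H, I and E. F is listed earlier → F.
H, I and E are all available; H is listed earlier → H.
Ready: I, E and G. I is listed earlier → I.
E and G are both available; E is listed earlier → E.
B now also ready, so the ready set is {B, G}; B is listed earlier → B.
Now A, D, C and G have their prerequisites met. A is listed earlier, so A next.
Now D, C and G have their prerequisites met. D is listed earlier, so D next.
Ready: C and G. C is listed earlier → C.
G needed H and J, now all done → G.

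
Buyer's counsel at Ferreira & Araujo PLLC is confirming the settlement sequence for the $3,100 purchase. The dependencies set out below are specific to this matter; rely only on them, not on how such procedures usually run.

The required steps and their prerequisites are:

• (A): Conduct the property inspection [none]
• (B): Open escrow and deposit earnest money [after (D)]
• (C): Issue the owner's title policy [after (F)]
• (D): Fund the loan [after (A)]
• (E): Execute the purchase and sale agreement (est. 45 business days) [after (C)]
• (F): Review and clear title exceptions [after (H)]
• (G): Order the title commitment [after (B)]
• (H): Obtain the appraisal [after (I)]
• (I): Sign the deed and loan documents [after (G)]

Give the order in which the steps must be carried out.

(A) is the only step with nothing outstanding, so it goes first.
(D) needed (A), now all done → (D).
That leaves (B) as the only ready step → (B).
Next only (G) has its prerequisites met → (G).
Next only (I) has its prerequisites met → (I).
That leaves (H) as the only ready step → (H).
(F) is the only step now ready → (F).
(C) needed (F), now all done → (C).
(E) is the only step now ready → (E).

(A) → (D) → (B) → (G) → (I) → (H) → (F) → (C) → (E)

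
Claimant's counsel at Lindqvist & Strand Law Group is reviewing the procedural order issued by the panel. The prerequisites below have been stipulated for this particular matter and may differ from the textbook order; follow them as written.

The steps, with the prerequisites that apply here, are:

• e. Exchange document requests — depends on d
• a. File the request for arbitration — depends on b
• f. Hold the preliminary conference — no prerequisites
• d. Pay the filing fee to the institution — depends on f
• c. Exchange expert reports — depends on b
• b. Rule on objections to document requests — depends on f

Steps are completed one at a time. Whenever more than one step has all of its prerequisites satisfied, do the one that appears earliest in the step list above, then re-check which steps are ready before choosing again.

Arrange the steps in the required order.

f has no prerequisites → f first.
Now d and b have their prerequisites met. d is listed earlier, so d next.
e now also ready, so the ready set is {e, b}; e is listed earlier → e.
b needed f, now all done → b.
Ready: a and c. a is listed earlier → a.
Next only c has its prerequisites met → c.

f → d → e → b → a → c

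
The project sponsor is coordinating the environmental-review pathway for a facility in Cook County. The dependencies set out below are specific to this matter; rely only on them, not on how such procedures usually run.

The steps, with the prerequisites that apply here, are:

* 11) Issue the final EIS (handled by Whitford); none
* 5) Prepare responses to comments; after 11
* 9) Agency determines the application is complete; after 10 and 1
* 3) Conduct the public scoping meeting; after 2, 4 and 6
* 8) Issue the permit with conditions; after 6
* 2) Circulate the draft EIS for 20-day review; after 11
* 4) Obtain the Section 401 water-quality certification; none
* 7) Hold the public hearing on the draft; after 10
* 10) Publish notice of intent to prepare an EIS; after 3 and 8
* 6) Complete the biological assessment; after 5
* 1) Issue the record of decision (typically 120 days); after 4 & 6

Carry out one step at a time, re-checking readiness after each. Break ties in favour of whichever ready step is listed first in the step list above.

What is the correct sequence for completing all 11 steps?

11 and 4 have no prerequisites; 11 is listed earlier, so 11 is first.
5 and 2 now also ready, so the ready set is {5, 2, 4}; 5 is listed earlier → 5.
6 now also ready, so the ready set is {2, 4, 6}; 2 is listed earlier → 2.
Now 4 and 6 have their prerequisites met. 4 is listed earlier, so 4 next.
6 needed 5, now all done → 6.
3, 8 and 1 are all available; 3 is listed earlier → 3.
8 and 1 are both available; 8 is listed earlier → 8.
10 now also ready, so the ready set is {10, 1}; 10 is listed earlier → 10.
7 now also ready, so the ready set is {7, 1}; 7 is listed earlier → 7.
1 needed 4 and 6, now all done → 1.
Next only 9 has its prerequisites met → 9.

11 5 2 4 6 3 8 10 7 1 9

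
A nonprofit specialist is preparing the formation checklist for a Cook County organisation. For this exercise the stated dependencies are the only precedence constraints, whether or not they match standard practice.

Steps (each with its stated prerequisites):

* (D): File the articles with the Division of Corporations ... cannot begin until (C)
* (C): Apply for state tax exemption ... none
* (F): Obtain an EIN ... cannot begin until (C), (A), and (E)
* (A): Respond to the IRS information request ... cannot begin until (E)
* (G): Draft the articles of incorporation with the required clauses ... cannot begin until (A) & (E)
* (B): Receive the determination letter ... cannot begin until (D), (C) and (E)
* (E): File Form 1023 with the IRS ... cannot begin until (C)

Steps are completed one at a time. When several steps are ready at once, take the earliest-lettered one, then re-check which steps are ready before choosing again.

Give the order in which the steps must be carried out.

Only (C) has no prerequisites, so it is first.
Ready: (D) and (E). (D) has the earlier label → (D).
(E) needed (C), now all done → (E).
Now (A) and (B) have their prerequisites met. (A) has the earlier label, so (A) next.
Ready: (B), (F) and (G). (B) has the earlier label → (B).
Now (F) and (G) have their prerequisites met. (F) has the earlier label, so (F) next.
(G) needed (A) and (E), now all done → (G).

(C) → (D) → (E) → (A) → (B) → (F) → (G)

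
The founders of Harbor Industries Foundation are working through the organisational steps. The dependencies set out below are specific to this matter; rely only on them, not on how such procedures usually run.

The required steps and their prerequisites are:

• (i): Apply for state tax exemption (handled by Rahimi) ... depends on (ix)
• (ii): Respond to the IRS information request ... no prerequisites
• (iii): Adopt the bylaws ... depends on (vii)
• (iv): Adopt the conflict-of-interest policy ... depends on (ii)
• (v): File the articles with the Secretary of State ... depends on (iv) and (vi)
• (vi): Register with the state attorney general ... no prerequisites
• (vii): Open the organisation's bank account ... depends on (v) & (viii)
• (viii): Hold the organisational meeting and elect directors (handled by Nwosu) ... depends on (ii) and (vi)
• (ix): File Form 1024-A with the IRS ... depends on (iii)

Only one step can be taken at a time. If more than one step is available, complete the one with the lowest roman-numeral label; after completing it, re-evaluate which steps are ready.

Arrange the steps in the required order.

(ii), (iv), (vi), (v), (viii), (vii), (iii), (ix), (i)

Nothing is required for (ii) and (vi). (ii) has the earlier label → (ii) first.
(iv) now also ready, so the ready set is {(iv), (vi)}; (iv) has the earlier label → (iv).
Next only (vi) has its prerequisites met → (vi).
(v) and (viii) are both available; (v) has the earlier label → (v).
That leaves (viii) as the only ready step → (viii).
Next only (vii) has its prerequisites met → (vii).
(iii) needed (vii), now all done → (iii).
(ix) needed (iii), now all done → (ix).
Next only (i) has its prerequisites met → (i).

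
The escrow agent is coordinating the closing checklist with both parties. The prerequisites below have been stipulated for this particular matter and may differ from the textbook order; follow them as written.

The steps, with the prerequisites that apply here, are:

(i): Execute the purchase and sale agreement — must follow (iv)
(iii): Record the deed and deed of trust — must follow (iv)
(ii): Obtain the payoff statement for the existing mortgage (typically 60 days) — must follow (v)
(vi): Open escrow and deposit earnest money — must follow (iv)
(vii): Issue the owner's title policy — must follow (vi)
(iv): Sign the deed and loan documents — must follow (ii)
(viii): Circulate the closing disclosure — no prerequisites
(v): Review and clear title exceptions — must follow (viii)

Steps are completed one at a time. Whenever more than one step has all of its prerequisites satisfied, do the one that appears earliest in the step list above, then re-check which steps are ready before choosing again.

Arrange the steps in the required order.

(viii) (v) (ii) (iv) (i) (iii) (vi) (vii)

(viii) is the only step with nothing outstanding, so it goes first.
(v) is the only step now ready → (v).
(ii) is the only step now ready → (ii).
Next only (iv) has its prerequisites met → (iv).
Now (i), (iii) and (vi) have their prerequisites met. (i) is listed earlier, so (i) next.
(iii) and (vi) are both available; (iii) is listed earlier → (iii).
That leaves (vi) as the only ready step → (vi).
(vii) needed (vi), now all done → (vii).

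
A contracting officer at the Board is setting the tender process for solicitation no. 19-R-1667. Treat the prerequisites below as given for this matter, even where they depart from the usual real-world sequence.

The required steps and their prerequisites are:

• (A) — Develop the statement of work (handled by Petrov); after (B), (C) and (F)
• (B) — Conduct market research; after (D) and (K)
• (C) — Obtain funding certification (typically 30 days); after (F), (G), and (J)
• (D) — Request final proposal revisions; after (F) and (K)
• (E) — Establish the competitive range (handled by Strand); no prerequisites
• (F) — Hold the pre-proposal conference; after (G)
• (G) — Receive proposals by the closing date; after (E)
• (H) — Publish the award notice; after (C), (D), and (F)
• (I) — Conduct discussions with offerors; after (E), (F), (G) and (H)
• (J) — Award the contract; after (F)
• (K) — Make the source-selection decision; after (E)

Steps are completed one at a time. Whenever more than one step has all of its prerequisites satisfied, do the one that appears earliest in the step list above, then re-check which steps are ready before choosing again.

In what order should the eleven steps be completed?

(E) → (G) → (F) → (J) → (C) → (K) → (D) → (B) → (A) → (H) → (I)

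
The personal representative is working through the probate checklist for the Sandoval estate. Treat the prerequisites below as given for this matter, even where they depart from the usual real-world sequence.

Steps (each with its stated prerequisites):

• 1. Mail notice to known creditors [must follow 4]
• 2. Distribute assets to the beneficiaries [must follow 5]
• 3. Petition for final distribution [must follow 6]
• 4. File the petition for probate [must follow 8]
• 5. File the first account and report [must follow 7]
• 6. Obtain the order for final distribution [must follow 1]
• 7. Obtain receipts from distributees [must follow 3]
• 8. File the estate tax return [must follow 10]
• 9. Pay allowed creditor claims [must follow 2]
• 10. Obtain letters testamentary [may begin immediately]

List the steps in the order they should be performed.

10 → 8 → 4 → 1 → 6 → 3 → 7 → 5 → 2 → 9

10 has no prerequisites → 10 first.
That leaves 8 as the only ready step → 8.
4 needed 8, now all done → 4.
1 needed 4, now all done → 1.
6 needed 1, now all done → 6.
3 needed 6, now all done → 3.
7 is the only step now ready → 7.
5 is the only step now ready → 5.
2 needed 5, now all done → 2.
9 needed 2, now all done → 9.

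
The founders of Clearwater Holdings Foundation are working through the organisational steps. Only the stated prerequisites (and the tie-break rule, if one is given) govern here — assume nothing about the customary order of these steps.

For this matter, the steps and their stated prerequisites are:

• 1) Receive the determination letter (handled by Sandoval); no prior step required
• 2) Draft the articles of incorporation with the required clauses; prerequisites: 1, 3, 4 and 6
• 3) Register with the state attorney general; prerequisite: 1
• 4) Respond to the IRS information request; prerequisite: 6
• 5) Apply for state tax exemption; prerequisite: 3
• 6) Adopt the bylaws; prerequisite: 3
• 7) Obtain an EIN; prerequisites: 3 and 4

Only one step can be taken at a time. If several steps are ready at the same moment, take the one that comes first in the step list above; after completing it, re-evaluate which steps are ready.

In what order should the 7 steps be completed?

1, 3, 5, 6, 4, 2, 7

1 is the only step with nothing outstanding, so it goes first.
Next only 3 has its prerequisites met → 3.
5 and 6 are both available; 5 is listed earlier → 5.
Next only 6 has its prerequisites met → 6.
4 is the only step now ready → 4.
Ready: 2 and 7. 2 is listed earlier → 2.
7 is the only step now ready → 7.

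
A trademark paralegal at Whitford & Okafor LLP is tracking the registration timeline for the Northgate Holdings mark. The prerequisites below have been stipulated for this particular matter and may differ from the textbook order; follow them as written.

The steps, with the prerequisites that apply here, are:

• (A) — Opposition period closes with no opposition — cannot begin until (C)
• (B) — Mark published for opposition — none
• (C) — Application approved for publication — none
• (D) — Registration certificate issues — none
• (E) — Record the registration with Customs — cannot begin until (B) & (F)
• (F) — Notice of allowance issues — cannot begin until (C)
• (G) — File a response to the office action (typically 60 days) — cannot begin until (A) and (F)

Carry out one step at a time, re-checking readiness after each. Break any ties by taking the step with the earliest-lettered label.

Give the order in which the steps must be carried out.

(B), (C) and (D) have no prerequisites; (B) has the earlier label, so (B) is first.
(C) and (D) are both available; (C) has the earlier label → (C).
Ready: (A), (D) and (F). (A) has the earlier label → (A).
Now (D) and (F) have their prerequisites met. (D) has the earlier label, so (D) next.
(F) needed (C), now all done → (F).
Ready: (E) and (G). (E) has the earlier label → (E).
(G) is the only step now ready → (G).

(B), (C), (A), (D), (F), (E), (G)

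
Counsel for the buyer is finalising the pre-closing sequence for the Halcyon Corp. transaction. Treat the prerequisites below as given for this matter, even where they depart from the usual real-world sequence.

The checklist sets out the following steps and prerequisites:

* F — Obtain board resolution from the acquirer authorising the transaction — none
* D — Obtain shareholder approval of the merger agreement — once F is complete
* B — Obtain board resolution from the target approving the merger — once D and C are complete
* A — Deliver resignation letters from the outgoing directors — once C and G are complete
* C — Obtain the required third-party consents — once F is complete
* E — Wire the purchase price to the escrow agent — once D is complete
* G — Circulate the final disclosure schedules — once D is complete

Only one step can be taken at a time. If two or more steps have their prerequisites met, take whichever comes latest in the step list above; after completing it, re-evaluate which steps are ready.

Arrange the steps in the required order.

F is the only step with nothing outstanding, so it goes first.
C and D are both available; C is listed later → C.
D needed F, now all done → D.
Ready: G, E and B. G is listed later → G.
Ready: E, A and B. E is listed later → E.
Ready: A and B. A is listed later → A.
B needed C and D, now all done → B.

F, C, D, G, E, A, B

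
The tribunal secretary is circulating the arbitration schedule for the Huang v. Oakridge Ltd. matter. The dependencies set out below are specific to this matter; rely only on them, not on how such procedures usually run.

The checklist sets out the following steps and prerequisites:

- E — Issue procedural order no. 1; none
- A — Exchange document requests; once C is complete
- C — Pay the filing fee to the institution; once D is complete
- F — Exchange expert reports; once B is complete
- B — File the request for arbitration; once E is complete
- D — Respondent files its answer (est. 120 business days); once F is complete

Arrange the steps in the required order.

Only E has no prerequisites, so it is first.
B is the only step now ready → B.
Next only F has its prerequisites met → F.
D needed F, now all done → D.
C needed D, now all done → C.
A needed C, now all done → A.

E → B → F → D → C → A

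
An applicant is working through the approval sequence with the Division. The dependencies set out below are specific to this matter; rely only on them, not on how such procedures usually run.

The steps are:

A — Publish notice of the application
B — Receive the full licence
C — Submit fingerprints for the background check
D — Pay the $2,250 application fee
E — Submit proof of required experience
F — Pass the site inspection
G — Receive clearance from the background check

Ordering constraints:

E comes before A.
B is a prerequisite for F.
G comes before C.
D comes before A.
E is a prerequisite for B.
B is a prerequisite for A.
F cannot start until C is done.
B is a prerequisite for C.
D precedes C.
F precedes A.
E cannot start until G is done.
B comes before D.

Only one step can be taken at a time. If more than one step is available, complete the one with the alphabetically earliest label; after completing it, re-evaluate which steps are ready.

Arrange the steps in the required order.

G, E, B, D, C, F, A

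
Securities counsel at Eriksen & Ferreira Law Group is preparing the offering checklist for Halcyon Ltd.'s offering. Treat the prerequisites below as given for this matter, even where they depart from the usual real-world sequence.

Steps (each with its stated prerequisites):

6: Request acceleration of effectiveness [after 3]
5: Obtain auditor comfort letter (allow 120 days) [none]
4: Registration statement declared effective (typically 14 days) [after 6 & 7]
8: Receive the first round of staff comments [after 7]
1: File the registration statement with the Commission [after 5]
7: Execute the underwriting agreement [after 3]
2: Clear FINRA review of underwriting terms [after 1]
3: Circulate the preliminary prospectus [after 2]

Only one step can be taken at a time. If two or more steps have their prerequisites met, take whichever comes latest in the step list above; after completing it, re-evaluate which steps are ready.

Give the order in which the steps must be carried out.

5 1 2 3 7 8 6 4

5 is the only step with nothing outstanding, so it goes first.
1 needed 5, now all done → 1.
2 is the only step now ready → 2.
3 is the only step now ready → 3.
7 and 6 are both available; 7 is listed later → 7.
8 and 6 are both available; 8 is listed later → 8.
6 is the only step now ready → 6.
4 needed 7 and 6, now all done → 4.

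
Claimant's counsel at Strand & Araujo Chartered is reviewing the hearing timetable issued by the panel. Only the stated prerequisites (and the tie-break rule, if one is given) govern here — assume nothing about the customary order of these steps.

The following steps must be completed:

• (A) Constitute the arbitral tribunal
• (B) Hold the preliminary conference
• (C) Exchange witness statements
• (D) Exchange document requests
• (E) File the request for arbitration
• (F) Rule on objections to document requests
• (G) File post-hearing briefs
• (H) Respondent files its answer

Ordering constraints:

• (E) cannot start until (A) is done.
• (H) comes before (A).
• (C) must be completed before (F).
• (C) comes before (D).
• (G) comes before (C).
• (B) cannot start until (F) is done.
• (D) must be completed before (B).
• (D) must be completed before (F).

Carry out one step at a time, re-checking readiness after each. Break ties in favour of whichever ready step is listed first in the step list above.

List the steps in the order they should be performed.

(G) and (H) have no prerequisites; (G) is listed earlier, so (G) is first.
Now (C) and (H) have their prerequisites met. (C) is listed earlier, so (C) next.
Ready: (D) and (H). (D) is listed earlier → (D).
Now (F) and (H) have their prerequisites met. (F) is listed earlier, so (F) next.
Now (B) and (H) have their prerequisites met. (B) is listed earlier, so (B) next.
That leaves (H) as the only ready step → (H).
That leaves (A) as the only ready step → (A).
(E) needed (A), now all done → (E).

(G) (C) (D) (F) (B) (H) (A) (E)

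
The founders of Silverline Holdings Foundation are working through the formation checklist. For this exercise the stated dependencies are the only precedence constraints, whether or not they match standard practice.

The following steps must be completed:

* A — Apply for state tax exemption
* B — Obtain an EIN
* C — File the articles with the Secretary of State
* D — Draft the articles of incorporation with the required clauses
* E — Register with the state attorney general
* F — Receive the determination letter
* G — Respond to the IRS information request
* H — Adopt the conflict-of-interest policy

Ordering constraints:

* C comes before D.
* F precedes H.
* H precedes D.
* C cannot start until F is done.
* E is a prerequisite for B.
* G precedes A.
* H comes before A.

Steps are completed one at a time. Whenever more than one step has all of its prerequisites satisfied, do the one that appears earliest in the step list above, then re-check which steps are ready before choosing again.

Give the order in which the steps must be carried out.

E B F C G H A D

Nothing is required for E, F and G. E is listed earlier → E first.
B now also ready, so the ready set is {B, F, G}; B is listed earlier → B.
F and G are both available; F is listed earlier → F.
C and H now also ready, so the ready set is {C, G, H}; C is listed earlier → C.
Ready: G and H. G is listed earlier → G.
Next only H has its prerequisites met → H.
A and D are both available; A is listed earlier → A.
D is the only step now ready → D.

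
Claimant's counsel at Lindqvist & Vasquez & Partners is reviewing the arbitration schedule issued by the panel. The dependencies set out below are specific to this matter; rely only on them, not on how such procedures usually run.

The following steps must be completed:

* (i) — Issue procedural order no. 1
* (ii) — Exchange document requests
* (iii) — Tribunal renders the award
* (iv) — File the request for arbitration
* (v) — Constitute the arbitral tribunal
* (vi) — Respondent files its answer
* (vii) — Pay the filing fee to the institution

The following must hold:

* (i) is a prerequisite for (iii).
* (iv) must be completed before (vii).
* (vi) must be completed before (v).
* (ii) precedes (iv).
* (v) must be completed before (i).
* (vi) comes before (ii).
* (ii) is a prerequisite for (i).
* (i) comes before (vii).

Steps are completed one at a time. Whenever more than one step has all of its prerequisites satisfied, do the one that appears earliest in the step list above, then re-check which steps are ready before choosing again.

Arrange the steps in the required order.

(vi) (ii) (iv) (v) (i) (iii) (vii)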